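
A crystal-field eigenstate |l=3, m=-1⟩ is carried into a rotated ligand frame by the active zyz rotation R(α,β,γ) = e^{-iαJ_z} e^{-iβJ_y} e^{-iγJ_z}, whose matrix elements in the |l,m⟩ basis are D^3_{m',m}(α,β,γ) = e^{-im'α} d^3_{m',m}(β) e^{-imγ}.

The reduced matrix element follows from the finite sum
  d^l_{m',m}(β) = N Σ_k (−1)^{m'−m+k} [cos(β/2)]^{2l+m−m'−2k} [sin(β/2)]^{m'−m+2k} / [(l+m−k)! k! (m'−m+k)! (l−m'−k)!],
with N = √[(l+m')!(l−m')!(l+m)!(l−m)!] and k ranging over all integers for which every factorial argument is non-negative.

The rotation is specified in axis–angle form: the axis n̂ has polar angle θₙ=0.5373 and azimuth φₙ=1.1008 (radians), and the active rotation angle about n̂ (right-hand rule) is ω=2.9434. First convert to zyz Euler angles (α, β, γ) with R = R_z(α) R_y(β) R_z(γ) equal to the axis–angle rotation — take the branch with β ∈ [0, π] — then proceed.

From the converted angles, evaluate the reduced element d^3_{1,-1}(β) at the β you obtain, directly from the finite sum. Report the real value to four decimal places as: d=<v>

Axis–angle → zyz. n̂ = (sinθₙcosφₙ, sinθₙsinφₙ, cosθₙ) = (+0.231794, +0.456322, +0.859094), ω = 2.9434.
R = I cosω + sinω [n̂]ₓ + (1−cosω) n̂n̂ᵀ gives
  R = [-0.874019, +0.040321, +0.484216; +0.378628, -0.568041, +0.730733; +0.304518, +0.822012, +0.481212]
β = atan2(√(R₁₃²+R₂₃²), R₃₃) = 1.068759; α = atan2(R₂₃, R₁₃) mod 2π = 0.985584; γ = atan2(R₃₂, −R₃₁) mod 2π = 1.925576
d^3_{1,-1}(β=1.0688) via the finite sum:
With c≡cos(β/2)=0.860585 and s≡sin(β/2)=0.509307, N=[24·2·2·24]^{1/2}=48.000000
k: max(0,(-1)−(1))=0 … min(3+(-1),3−(1))=2
  k=0: (−1)^2·48.0000/(8)·0.8606^4·0.5093^2 = +0.853661
  k=1: (−1)^3·48.0000/(6)·0.8606^2·0.5093^4 = -0.398655
  k=2: (−1)^4·48.0000/(48)·0.8606^0·0.5093^6 = +0.017453
d^3_{1,-1}(1.0688) = +0.853661 -0.398655 +0.017453 = +0.472460

d=0.4725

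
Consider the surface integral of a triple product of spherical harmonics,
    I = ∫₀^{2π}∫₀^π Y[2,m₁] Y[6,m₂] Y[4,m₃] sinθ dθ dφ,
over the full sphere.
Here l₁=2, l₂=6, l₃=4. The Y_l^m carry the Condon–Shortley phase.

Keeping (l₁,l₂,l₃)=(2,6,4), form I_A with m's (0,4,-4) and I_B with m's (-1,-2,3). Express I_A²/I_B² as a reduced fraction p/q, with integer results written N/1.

Shared (l₁,l₂,l₃)=(2,6,4): N and (l;000)² cancel in I_A²/I_B².
A: Δ = 4!·0!·8!/13! = 1/6435; Racah Σ t=2..2: t=2:+1/161280 = 1/161280; ⇒ 3j(2 6 4; 0 4 -4)² = 1/143, sgn +1
B: Δ = 4!·0!·8!/13! = 1/6435; Racah Σ t=3..3: t=3:−1/30240 = -1/30240; ⇒ 3j(2 6 4; -1 -2 3)² = 32/6435, sgn +1
I_A²/I_B² = (1/143)/(32/6435) = 45/32

45/32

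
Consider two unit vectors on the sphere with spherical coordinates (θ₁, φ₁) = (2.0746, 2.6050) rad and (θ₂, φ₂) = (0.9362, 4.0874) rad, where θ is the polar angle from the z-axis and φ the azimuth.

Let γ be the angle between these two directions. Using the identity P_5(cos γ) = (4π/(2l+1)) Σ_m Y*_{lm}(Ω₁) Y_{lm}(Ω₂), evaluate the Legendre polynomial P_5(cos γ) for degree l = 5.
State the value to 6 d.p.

Expand P_5 via completeness: Σ_{m} conj(Y_{5,m}) at Ω₁ times Y_{5,m} at Ω₂ —
  term(m=-5) = (0.016076, -0.033973)   from Y*(Ω₁)=(0.214376, 0.105847), Y(Ω₂)=(-0.002617, -0.157181)
  term(m=-4) = (-0.143090, -0.052814)   from Y*(Ω₁)=(0.226856, 0.349622), Y(Ω₂)=(-0.293183, 0.219035)
  term(m=-3) = (-0.026123, 0.096186)   from Y*(Ω₁)=(0.009938, 0.254818), Y(Ω₂)=(0.372905, 0.117059)
  term(m=-2) = (-0.006590, -0.001177)   from Y*(Ω₁)=(0.090103, -0.165873), Y(Ω₂)=(-0.011183, -0.033652)
  term(m=-1) = (0.009506, -0.107263)   from Y*(Ω₁)=(0.270518, -0.160906), Y(Ω₂)=(0.200170, -0.277448)
  term(m=+0) = (0.015022, 0.000000)   from Y*(Ω₁)=(-0.119009, -0.000000), Y(Ω₂)=(-0.126226, 0.000000)
  term(m=+1) = (0.009506, 0.107263)   from Y*(Ω₁)=(-0.270518, -0.160906), Y(Ω₂)=(-0.200170, -0.277448)
  term(m=+2) = (-0.006590, 0.001177)   from Y*(Ω₁)=(0.090103, 0.165873), Y(Ω₂)=(-0.011183, 0.033652)
  term(m=+3) = (-0.026123, -0.096186)   from Y*(Ω₁)=(-0.009938, 0.254818), Y(Ω₂)=(-0.372905, 0.117059)
  term(m=+4) = (-0.143090, 0.052814)   from Y*(Ω₁)=(0.226856, -0.349622), Y(Ω₂)=(-0.293183, -0.219035)
  term(m=+5) = (0.016076, 0.033973)   from Y*(Ω₁)=(-0.214376, 0.105847), Y(Ω₂)=(0.002617, -0.157181)
Σ over m = (-0.285417, 0.000000); ×(4π/11) → (-0.326060, 0.000000). Real part: -0.326060

-0.326060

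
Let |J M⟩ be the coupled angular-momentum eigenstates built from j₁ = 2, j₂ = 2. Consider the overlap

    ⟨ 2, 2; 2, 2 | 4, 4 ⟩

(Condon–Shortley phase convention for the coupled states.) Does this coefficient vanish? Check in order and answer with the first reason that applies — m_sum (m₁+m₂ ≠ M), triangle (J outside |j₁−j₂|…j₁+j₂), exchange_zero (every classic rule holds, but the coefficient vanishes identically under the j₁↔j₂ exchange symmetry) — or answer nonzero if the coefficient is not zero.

nonzero

m-sum: m₁+m₂ = 2+2 = 4, M = 4  ✓
triangle: |j₁−j₂| = 0 ≤ J = 4 ≤ j₁+j₂ = 4  ✓
exchange: j₁=j₂, m₁=m₂ with (−1)^(j₁+j₂−J) = (−1)^0 = +1 — symmetry imposes no zero
value check: CG = +1 = +1.000000 ≠ 0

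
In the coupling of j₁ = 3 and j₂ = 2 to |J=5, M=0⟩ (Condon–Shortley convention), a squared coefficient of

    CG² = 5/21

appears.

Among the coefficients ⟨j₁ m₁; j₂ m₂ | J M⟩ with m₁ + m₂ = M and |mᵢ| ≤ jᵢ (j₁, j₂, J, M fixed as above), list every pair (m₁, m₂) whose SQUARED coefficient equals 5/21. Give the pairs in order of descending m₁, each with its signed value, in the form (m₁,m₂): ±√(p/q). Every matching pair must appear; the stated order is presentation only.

(1,-1): +√(5/21); (-1,1): +√(5/21)

Admissible pairs with m₁+m₂ = M = 0: (-2,2), (-1,1), (0,0), (1,-1), (2,-2)
  (m₁,m₂)=(2,-2): CG² = 1/42, CG = +√(1/42)
  (m₁,m₂)=(1,-1): CG² = 5/21, CG = +√(5/21)   ← matches the target
  (m₁,m₂)=(0,0): CG² = 10/21, CG = +√(10/21)
  (m₁,m₂)=(-1,1): CG² = 5/21, CG = +√(5/21)   ← matches the target
  (m₁,m₂)=(-2,2): CG² = 1/42, CG = +√(1/42)
Pairs with CG² = 5/21: (1,-1): +√(5/21); (-1,1): +√(5/21)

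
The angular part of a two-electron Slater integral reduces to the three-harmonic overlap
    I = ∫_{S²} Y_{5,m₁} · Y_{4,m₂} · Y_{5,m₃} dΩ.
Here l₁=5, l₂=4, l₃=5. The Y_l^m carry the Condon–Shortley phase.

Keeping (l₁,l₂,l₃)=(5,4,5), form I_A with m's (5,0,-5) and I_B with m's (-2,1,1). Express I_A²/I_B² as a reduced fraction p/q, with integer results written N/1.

36/35

Same 5,4,5: normalisation and zero-m 3j drop out of the ratio.
A: Δ: 4! 6! 4! / 15! → 1/3153150; sum: t=0:+1/414720 = 1/414720; 3j²(5 4 5; 5 0 -5) = Δ·Π!·Σ² = 2/143  (sign +1)
B: Δ: 4! 6! 4! / 15! → 1/3153150; sum: t=1:−1/103680 t=2:+1/2880 t=3:−1/1152 t=4:+1/5184 = -7/20736; 3j²(5 4 5; -2 1 1) = Δ·Π!·Σ² = 35/2574  (sign -1)
I_A²/I_B² = (2/143)/(35/2574) = 36/35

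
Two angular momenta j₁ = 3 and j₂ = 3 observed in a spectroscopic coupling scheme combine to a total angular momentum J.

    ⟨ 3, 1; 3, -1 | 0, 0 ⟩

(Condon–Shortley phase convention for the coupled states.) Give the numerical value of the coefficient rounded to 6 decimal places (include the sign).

+√(1/7) ≈ +0.377964

triangle: 6!×0!×0!/7! = 720/5040
(j±m)!: 4!×2!×2!×4!×0!×0! = 2304
prefactor² = (2J+1)×Δ×N² = 2304/7
  k=2: +1/(2!×4!×0!×0!×0!×0!) = 1/48
Σ = 1/48  ⇒  CG² = 2304/7×(1/48)² = 1/7
CG = +√(1/7) = +0.377964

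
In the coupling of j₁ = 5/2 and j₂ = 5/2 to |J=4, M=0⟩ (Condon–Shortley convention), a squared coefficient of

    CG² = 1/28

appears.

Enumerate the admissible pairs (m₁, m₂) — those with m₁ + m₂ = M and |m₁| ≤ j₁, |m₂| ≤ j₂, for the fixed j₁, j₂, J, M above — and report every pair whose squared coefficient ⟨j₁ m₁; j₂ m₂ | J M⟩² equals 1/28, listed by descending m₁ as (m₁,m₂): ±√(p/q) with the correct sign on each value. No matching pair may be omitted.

Admissible pairs with m₁+m₂ = M = 0: (-5/2,5/2), (-3/2,3/2), (-1/2,1/2), (1/2,-1/2), (3/2,-3/2), (5/2,-5/2)
  (m₁,m₂)=(5/2,-5/2): CG² = 1/28, CG = +√(1/28)   ← matches the target
  (m₁,m₂)=(3/2,-3/2): CG² = 9/28, CG = +√(9/28)
  (m₁,m₂)=(1/2,-1/2): CG² = 1/7, CG = +√(1/7)
  (m₁,m₂)=(-1/2,1/2): CG² = 1/7, CG = −√(1/7)
  (m₁,m₂)=(-3/2,3/2): CG² = 9/28, CG = −√(9/28)
  (m₁,m₂)=(-5/2,5/2): CG² = 1/28, CG = −√(1/28)   ← matches the target
Pairs with CG² = 1/28: (5/2,-5/2): +√(1/28); (-5/2,5/2): −√(1/28)

(5/2,-5/2): +√(1/28); (-5/2,5/2): −√(1/28)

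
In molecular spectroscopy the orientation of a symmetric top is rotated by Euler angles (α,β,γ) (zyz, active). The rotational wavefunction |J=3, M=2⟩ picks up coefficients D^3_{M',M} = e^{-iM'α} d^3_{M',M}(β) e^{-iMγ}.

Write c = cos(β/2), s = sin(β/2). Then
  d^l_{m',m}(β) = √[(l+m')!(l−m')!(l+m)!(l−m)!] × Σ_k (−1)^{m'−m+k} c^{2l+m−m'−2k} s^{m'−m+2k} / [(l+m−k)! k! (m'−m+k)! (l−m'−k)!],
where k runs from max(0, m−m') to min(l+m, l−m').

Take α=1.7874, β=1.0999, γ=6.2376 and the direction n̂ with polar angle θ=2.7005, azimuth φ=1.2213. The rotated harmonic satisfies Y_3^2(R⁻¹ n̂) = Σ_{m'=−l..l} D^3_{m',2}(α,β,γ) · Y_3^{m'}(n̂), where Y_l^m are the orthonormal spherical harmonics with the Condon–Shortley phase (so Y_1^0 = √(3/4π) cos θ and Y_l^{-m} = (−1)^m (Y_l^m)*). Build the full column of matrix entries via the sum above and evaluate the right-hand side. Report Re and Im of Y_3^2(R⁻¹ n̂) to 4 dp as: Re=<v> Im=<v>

Need the full column D^3_{m',2} for m'=−3..3 at α=1.7874, β=1.0999, γ=6.2376.
cos(β/2)=0.852551, sin(β/2)=0.522645
d^3_{-3,2}: single k=5 term ⇒ +0.081438;  D = +0.054972-0.060086i
d^3_{-2,2}: k∈[4..5] ⇒ +0.271167 -0.020382 = +0.250785;  D = -0.217088-0.125562i
d^3_{-1,2}: k∈[3..4] ⇒ +0.559513 -0.105136 = +0.454376;  D = -0.137648+0.433025i
d^3_{0,2}: k∈[2..3] ⇒ +0.790413 -0.297048 = +0.493365;  D = +0.491316+0.044918i
d^3_{1,2}: k∈[1..2] ⇒ +0.744402 -0.559513 = +0.184889;  D = -0.023130-0.183437i
d^3_{2,2}: k∈[0..1] ⇒ +0.383991 -0.721545 = -0.337554;  D = +0.318001-0.113218i
d^3_{3,2}: single k=0 term ⇒ -0.576611;  D = -0.305623-0.488953i
Y_3^{m'}(θ=2.7005,φ=1.2213) and Σ D·Y over m':
  (+0.0550-0.0601i)·(-0.0281+0.0162i)  (-0.2171-0.1256i)·(+0.1289+0.1084i)  (-0.1376+0.4330i)·(+0.1459-0.4004i)  (+0.4913+0.0449i)·(-0.3674+0.0000i)  (-0.0231-0.1834i)·(-0.1459-0.4004i)  (+0.3180-0.1132i)·(+0.1289-0.1084i)  (-0.3056-0.4890i)·(+0.0281+0.0162i)
Y_3^2(R⁻¹ n̂) = -0.084180+0.032919i

Re=-0.0842 Im=0.0329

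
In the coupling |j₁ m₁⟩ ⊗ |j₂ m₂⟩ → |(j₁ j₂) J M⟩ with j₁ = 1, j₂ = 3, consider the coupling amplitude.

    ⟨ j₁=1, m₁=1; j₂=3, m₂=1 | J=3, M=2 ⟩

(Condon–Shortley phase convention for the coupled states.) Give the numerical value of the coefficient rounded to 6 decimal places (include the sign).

j₁+j₂−J=1  J+j₁−j₂=1  J−j₁+j₂=5  j₁+j₂+J+1=8
(j₁±m₁, j₂±m₂, J±M) = (2,0,4,2,5,1)
P² = 240
sum k=0..0:
  [0] +1/24 = 1/24
S = 1/24
C² = P²·S² = 5/12 ; C = +0.645497

+0.645497  (= +√(5/12))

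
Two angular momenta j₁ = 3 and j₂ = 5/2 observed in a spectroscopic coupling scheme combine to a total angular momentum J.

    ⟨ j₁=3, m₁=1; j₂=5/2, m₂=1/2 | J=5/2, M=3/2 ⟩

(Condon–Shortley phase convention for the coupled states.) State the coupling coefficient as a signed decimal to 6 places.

j₁+j₂−J=3  J+j₁−j₂=3  J−j₁+j₂=2  j₁+j₂+J+1=9
(j₁±m₁, j₂±m₂, J±M) = (4,2,3,2,4,1)
P² = 576/35
sum k=1..2:
  [1] −1/8 = -1/8
  [2] +1/12 = 1/12
S = -1/24
C² = P²·S² = 1/35 ; C = -0.169031

-0.169031  (= −√(1/35))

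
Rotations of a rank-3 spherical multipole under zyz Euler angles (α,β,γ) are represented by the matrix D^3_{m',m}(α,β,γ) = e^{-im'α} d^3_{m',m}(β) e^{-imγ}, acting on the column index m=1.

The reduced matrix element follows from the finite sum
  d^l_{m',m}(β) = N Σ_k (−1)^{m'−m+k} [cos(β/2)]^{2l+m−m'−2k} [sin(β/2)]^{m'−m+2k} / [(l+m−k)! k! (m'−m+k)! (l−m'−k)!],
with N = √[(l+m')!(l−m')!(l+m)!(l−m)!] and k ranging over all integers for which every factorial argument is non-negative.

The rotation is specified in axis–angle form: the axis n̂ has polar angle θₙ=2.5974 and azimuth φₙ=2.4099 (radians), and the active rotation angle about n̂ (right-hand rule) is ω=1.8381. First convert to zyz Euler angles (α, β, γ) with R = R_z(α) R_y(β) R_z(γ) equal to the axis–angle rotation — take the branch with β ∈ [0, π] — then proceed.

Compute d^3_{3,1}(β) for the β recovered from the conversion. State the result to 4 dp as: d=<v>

d=0.4527

Axis–angle → zyz. n̂ = (sinθₙcosφₙ, sinθₙsinφₙ, cosθₙ) = (-0.385212, +0.345909, -0.855546), ω = 1.8381.
R = I cosω + sinω [n̂]ₓ + (1−cosω) n̂n̂ᵀ gives
  R = [-0.076549, +0.656718, +0.750241; -0.993606, -0.112874, -0.002576; +0.082991, -0.745641, +0.661160]
β = atan2(√(R₁₃²+R₂₃²), R₃₃) = 0.848433; α = atan2(R₂₃, R₁₃) mod 2π = 6.279751; γ = atan2(R₃₂, −R₃₁) mod 2π = 4.601544
d^3_{3,1}(β=0.8484) via the finite sum:
With c≡cos(β/2)=0.911362 and s≡sin(β/2)=0.411607, N=[720·1·24·2]^{1/2}=185.903201
Admissible k: 0..0 (factorial args all ≥0)
  k=0: (−1)^2·185.9032/(48)·0.9114^4·0.4116^2 = +0.452661
d^3_{3,1}(0.8484) = +0.452661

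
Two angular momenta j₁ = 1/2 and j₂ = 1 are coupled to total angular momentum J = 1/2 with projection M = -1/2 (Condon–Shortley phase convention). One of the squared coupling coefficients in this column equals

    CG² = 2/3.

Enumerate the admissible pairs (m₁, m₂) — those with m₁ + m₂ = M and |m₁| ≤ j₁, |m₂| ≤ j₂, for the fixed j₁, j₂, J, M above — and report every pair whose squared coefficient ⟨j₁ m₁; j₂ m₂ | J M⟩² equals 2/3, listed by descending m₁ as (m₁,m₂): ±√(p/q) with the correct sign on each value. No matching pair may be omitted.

(1/2,-1): +√(2/3)

Admissible pairs with m₁+m₂ = M = -1/2: (-1/2,0), (1/2,-1)
  (m₁,m₂)=(1/2,-1): CG² = 2/3, CG = +√(2/3)   ← matches the target
  (m₁,m₂)=(-1/2,0): CG² = 1/3, CG = −√(1/3)
Pairs with CG² = 2/3: (1/2,-1): +√(2/3)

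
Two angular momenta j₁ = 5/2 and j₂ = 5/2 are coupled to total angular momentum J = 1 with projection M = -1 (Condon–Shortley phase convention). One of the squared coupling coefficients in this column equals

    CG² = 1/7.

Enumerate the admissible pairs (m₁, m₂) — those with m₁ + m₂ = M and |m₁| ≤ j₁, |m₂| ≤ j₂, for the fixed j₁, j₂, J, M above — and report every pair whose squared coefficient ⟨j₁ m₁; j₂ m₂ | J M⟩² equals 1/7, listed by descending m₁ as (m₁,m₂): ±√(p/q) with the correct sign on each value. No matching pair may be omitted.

Admissible pairs with m₁+m₂ = M = -1: (-5/2,3/2), (-3/2,1/2), (-1/2,-1/2), (1/2,-3/2), (3/2,-5/2)
  (m₁,m₂)=(3/2,-5/2): CG² = 1/7, CG = +√(1/7)   ← matches the target
  (m₁,m₂)=(1/2,-3/2): CG² = 8/35, CG = −√(8/35)
  (m₁,m₂)=(-1/2,-1/2): CG² = 9/35, CG = +√(9/35)
  (m₁,m₂)=(-3/2,1/2): CG² = 8/35, CG = −√(8/35)
  (m₁,m₂)=(-5/2,3/2): CG² = 1/7, CG = +√(1/7)   ← matches the target
Pairs with CG² = 1/7: (3/2,-5/2): +√(1/7); (-5/2,3/2): +√(1/7)

(3/2,-5/2): +√(1/7); (-5/2,3/2): +√(1/7)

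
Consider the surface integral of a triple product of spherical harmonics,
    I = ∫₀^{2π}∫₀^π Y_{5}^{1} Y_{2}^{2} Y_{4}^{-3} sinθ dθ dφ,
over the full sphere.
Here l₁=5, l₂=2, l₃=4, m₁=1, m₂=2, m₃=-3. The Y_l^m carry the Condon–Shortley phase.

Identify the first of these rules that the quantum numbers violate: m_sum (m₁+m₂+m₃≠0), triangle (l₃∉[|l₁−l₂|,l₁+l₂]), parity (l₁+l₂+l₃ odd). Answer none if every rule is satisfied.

parity

m₁+m₂+m₃ = 1 + 2 − 3 = 0  ✓
triangle: |5−2|=3 ≤ l₃=4 ≤ 5+2=7  ✓
parity: l₁+l₂+l₃ = 11 is odd  ✗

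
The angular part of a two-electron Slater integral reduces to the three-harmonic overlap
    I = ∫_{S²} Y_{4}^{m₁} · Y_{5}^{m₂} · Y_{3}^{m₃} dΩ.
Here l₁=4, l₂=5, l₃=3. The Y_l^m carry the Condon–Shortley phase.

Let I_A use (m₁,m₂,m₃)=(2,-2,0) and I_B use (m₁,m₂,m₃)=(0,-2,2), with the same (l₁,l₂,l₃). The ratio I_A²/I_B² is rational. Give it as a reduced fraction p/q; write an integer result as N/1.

3/25

Same 4,5,3: normalisation and zero-m 3j drop out of the ratio.
A: Δ: 6! 2! 4! / 13! → 1/180180; sum: t=0:+1/8640 t=1:−1/480 t=2:+1/576 = -1/4320; 3j²(4 5 3; 2 -2 0) = Δ·Π!·Σ² = 1/2145  (sign +1)
B: Δ: 6! 2! 4! / 13! → 1/180180; sum: t=2:+1/576 t=3:−1/864 = 1/1728; 3j²(4 5 3; 0 -2 2) = Δ·Π!·Σ² = 5/1287  (sign -1)
I_A²/I_B² = (1/2145)/(5/1287) = 3/25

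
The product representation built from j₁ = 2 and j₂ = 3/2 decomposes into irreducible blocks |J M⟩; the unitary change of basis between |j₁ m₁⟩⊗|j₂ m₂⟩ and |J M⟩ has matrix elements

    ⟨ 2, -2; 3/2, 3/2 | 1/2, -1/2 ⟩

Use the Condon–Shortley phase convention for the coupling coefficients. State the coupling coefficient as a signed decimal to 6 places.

√[2·3!1!0!/5! · 0!4!3!0!0!1!] = √(72/5)
  +(−1)^3/∏(3,0,1,0,0,0)! = -1/6  (running -1/6)
⟨..|..⟩ = √(72/5)·(-1/6) = -0.632456

-0.632456  (= −√(2/5))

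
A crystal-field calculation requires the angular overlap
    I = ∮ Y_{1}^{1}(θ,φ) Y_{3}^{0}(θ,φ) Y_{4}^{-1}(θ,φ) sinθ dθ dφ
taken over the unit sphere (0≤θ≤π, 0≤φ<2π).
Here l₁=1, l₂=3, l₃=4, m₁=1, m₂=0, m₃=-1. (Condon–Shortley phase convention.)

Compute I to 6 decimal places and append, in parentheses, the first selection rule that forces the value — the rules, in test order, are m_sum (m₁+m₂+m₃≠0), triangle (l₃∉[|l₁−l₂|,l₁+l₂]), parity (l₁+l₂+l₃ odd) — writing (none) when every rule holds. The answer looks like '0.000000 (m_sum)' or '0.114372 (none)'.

-0.194664 (none)

m-sum 0 ✓  L=8 even ✓  2≤4≤4 ✓
Π(2lᵢ+1) = 3×7×9 = 189
triangle coeff Δ(1,3,4) = 1/252
Σ_t [0,0]: t=0:+1/36 = 1/36
(3j)²=4/63 [(1 3 4; 0 0 0)], sign=+1
Σ_t [0,0]: t=0:+1/72 = 1/72
(3j)²=5/126 [(1 3 4; 1 0 -1)], sign=-1
⇒ 4πI² = 10/21
I = (-1)√(10/21/(4π)) = -0.19466390
No selection rule forces the value: the integral is nonzero (none).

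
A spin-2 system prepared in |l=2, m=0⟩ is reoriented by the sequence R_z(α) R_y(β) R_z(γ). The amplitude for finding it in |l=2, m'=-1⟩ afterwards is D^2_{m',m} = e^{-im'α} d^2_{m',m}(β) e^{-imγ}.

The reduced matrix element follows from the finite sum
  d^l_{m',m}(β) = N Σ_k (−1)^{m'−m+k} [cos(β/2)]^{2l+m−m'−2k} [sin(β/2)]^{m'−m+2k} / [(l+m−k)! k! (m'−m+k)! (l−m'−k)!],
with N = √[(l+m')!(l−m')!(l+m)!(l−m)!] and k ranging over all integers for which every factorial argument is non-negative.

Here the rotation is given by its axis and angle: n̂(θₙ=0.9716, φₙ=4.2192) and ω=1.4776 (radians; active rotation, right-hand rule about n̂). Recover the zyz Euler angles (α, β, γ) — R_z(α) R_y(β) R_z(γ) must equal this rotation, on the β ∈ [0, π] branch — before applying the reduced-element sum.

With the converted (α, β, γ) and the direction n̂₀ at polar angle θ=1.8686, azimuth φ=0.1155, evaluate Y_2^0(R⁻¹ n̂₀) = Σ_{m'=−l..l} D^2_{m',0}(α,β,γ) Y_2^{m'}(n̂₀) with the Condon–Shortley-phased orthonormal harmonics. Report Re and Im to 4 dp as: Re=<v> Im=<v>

Axis–angle → zyz. n̂ = (sinθₙcosφₙ, sinθₙsinφₙ, cosθₙ) = (-0.390959, -0.727378, +0.563979), ω = 1.4776.
R = I cosω + sinω [n̂]ₓ + (1−cosω) n̂n̂ᵀ gives
  R = [+0.231686, -0.303621, -0.924195; +0.819442, +0.572903, +0.017213; +0.524248, -0.761312, +0.381533]
β = atan2(√(R₁₃²+R₂₃²), R₃₃) = 1.179342; α = atan2(R₂₃, R₁₃) mod 2π = 3.122970; γ = atan2(R₃₂, −R₃₁) mod 2π = 4.109348
Need the full column D^2_{m',0} for m'=−2..2 at α=3.1230, β=1.1793, γ=4.1093.
cos(β/2)=0.831124, sin(β/2)=0.556087
d^2_{-2,0}: single k=2 term ⇒ +0.523231;  D = +0.522868-0.019484i
d^2_{-1,0}: k∈[1..2] ⇒ +0.782016 -0.350083 = +0.431934;  D = -0.431859+0.008043i
d^2_{0,0}: k∈[0..2] ⇒ +0.477159 -0.854432 +0.095625 = -0.281648;  D = -0.281648+0.000000i
d^2_{1,0}: k∈[0..1] ⇒ -0.782016 +0.350083 = -0.431934;  D = +0.431859+0.008043i
d^2_{2,0}: single k=0 term ⇒ +0.523231;  D = +0.522868+0.019484i
Y_2^{m'}(θ=1.8686,φ=0.1155) and Σ D·Y over m':
  (+0.5229-0.0195i)·(+0.3436-0.0808i)  (-0.4319+0.0080i)·(-0.2153+0.0250i)  (-0.2816+0.0000i)·(-0.2339+0.0000i)  (+0.4319+0.0080i)·(+0.2153+0.0250i)  (+0.5229+0.0195i)·(+0.3436+0.0808i)
Y_2^0(R⁻¹ n̂) = +0.607616+0.000000i

Re=0.6076 Im=0.0000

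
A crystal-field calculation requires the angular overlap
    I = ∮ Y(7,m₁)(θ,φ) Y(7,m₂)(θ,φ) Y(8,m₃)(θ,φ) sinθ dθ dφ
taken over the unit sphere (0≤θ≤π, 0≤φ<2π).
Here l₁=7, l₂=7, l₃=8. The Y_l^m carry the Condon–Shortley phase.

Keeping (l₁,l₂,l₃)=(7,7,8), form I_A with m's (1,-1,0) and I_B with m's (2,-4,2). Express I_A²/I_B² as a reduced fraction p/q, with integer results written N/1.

3125/22176

l's match ⇒ only the (l;m) 3-j factors differ between A and B.
A: triangle coeff Δ(7,7,8) = 1/22086194130; Σ_t [0,6]: t=0:+1/1492992000 t=1:−1/62208000 t=2:+1/15925248 t=3:−1/18662400 t=4:+1/99532800 t=5:−1/3048192000 t=6:+1/1170505728000 = 11/3121348608; (3j)²=3125/4056234 [(7 7 8; 1 -1 0)], sign=+1
B: triangle coeff Δ(7,7,8) = 1/22086194130; Σ_t [0,3]: t=0:+1/373248000 t=1:−1/99532800 t=2:+1/174182400 t=3:−1/2090188800 = -11/5225472000; (3j)²=528/96577 [(7 7 8; 2 -4 2)], sign=-1
I_A²/I_B² = (3125/4056234)/(528/96577) = 3125/22176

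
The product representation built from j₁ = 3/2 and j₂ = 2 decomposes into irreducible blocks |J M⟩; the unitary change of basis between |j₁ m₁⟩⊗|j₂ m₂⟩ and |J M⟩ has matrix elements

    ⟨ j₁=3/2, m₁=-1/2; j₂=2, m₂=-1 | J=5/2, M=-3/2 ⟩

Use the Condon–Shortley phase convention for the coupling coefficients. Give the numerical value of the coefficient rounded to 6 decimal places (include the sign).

j₁+j₂−J=1  J+j₁−j₂=2  J−j₁+j₂=3  j₁+j₂+J+1=7
(j₁±m₁, j₂±m₂, J±M) = (1,2,1,3,1,4)
P² = 144/35
sum k=0..1:
  [0] +1/4 = 1/4
  [1] −1/6 = -1/6
S = 1/12
C² = P²·S² = 1/35 ; C = +0.169031

+0.169031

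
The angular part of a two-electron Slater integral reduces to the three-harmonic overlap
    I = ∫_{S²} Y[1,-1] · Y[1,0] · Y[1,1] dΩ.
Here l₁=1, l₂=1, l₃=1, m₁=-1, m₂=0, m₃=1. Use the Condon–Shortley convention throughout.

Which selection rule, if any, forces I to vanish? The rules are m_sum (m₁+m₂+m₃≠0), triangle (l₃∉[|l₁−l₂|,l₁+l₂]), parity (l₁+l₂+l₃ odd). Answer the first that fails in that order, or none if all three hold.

azimuthal sum: -1 + 0 + 1 = 0  ✓
0 ≤ 1 ≤ 2 (triangle on l)  ✓
L = 1 + 1 + 1 = 3 (odd)  ✗

parity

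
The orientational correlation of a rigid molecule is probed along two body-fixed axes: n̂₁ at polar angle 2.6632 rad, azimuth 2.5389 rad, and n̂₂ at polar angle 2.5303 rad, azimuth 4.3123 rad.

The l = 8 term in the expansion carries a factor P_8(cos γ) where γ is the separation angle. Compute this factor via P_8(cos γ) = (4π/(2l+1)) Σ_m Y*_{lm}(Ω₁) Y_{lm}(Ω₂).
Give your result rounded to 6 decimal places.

0.317848

Summing Y*_{l m}(θ₁,φ₁)·Y_{l m}(θ₂,φ₂) over m ∈ [−8, 8]; prefactor 4π/(2·8+1) = 0.739198:
  m=-8: Y*=(0.000113, 0.001033)  Y=(-0.006057, -0.000359)  product (-0.000000, -0.000006)
  m=-7: Y*=(-0.003799, 0.007062)  Y=(-0.011580, -0.032637)  product (0.000274, 0.000042)
  m=-6: Y*=(-0.034485, 0.017716)  Y=(0.089909, -0.082270)  product (-0.001643, 0.004430)
  m=-5: Y*=(-0.130575, -0.016823)  Y=(0.266107, 0.121929)  product (-0.032696, -0.020397)
  m=-4: Y*=(-0.236214, -0.211742)  Y=(-0.013881, 0.469451)  product (0.102681, -0.107952)
  m=-3: Y*=(-0.119700, -0.494960)  Y=(-0.391131, 0.151944)  product (0.122024, 0.175407)
  m=-2: Y*=(0.151075, -0.394870)  Y=(0.003913, 0.004031)  product (0.002183, -0.000936)
  m=-1: Y*=(-0.086239, 0.059341)  Y=(-0.160192, 0.378795)  product (-0.008663, -0.042173)
  m=+0: Y*=(-0.464451, -0.000000)  Y=(-0.132777, 0.000000)  product (0.061668, 0.000000)
  m=+1: Y*=(0.086239, 0.059341)  Y=(0.160192, 0.378795)  product (-0.008663, 0.042173)
  m=+2: Y*=(0.151075, 0.394870)  Y=(0.003913, -0.004031)  product (0.002183, 0.000936)
  m=+3: Y*=(0.119700, -0.494960)  Y=(0.391131, 0.151944)  product (0.122024, -0.175407)
  m=+4: Y*=(-0.236214, 0.211742)  Y=(-0.013881, -0.469451)  product (0.102681, 0.107952)
  m=+5: Y*=(0.130575, -0.016823)  Y=(-0.266107, 0.121929)  product (-0.032696, 0.020397)
  m=+6: Y*=(-0.034485, -0.017716)  Y=(0.089909, 0.082270)  product (-0.001643, -0.004430)
  m=+7: Y*=(0.003799, 0.007062)  Y=(0.011580, -0.032637)  product (0.000274, -0.000042)
  m=+8: Y*=(0.000113, -0.001033)  Y=(-0.006057, 0.000359)  product (-0.000000, 0.000006)
Total Σ_m = (0.429990, 0.000000). Multiply by 0.739198: (0.317848, 0.000000). P_8(cos γ) = 0.317848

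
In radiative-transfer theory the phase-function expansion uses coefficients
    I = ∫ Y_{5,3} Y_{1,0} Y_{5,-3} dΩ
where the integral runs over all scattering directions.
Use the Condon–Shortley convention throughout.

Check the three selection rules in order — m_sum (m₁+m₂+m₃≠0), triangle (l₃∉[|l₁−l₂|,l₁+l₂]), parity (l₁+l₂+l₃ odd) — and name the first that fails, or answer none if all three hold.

azimuthal sum: 3 + 0 − 3 = 0  ✓
4 ≤ 5 ≤ 6 (triangle on l)  ✓
L = 5 + 1 + 5 = 11 (odd)  ✗

parity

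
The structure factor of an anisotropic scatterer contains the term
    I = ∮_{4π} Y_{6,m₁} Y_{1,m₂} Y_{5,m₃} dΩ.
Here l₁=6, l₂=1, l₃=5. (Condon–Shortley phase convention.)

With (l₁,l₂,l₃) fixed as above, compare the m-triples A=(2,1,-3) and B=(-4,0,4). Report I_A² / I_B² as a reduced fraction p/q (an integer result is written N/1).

3/10

Same 6,1,5: normalisation and zero-m 3j drop out of the ratio.
A: Δ: 2! 10! 0! / 13! → 1/858; sum: t=2:+1/161280 = 1/161280; 3j²(6 1 5; 2 1 -3) = Δ·Π!·Σ² = 1/143  (sign +1)
B: Δ: 2! 10! 0! / 13! → 1/858; sum: t=1:−1/362880 = -1/362880; 3j²(6 1 5; -4 0 4) = Δ·Π!·Σ² = 10/429  (sign +1)
I_A²/I_B² = (1/143)/(10/429) = 3/10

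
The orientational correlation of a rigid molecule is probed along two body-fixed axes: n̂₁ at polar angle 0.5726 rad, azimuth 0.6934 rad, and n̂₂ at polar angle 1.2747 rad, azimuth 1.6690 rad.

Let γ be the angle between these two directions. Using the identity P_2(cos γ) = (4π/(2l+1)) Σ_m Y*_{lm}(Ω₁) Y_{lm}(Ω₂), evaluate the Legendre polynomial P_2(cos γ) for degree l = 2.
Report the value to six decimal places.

Summing Y*_{l m}(θ₁,φ₁)·Y_{l m}(θ₂,φ₂) over m ∈ [−2, 2]; prefactor 4π/(2·2+1) = 2.513274:
  term(m=-2) = -0.01488 - 0.03721j   from Y*(Ω₁)=0.02075 + 0.11148j, Y(Ω₂)=-0.34659 + 0.06896j
  term(m=-1) = 0.04253 - 0.06281j   from Y*(Ω₁)=0.27057 + 0.22487j, Y(Ω₂)=-0.02114 - 0.21457j
  term(m=+0) = -0.08290 + 0.00000j   from Y*(Ω₁)=0.35302 + 0.00000j, Y(Ω₂)=-0.23483 + 0.00000j
  term(m=+1) = 0.04253 + 0.06281j   from Y*(Ω₁)=-0.27057 + 0.22487j, Y(Ω₂)=0.02114 - 0.21457j
  term(m=+2) = -0.01488 + 0.03721j   from Y*(Ω₁)=0.02075 - 0.11148j, Y(Ω₂)=-0.34659 - 0.06896j
Accumulated sum -0.02760 + 0.00000j; after 4π/(2l+1) scaling, -0.06936 + 0.00000j ⇒ P_2 = -0.069362

-0.069362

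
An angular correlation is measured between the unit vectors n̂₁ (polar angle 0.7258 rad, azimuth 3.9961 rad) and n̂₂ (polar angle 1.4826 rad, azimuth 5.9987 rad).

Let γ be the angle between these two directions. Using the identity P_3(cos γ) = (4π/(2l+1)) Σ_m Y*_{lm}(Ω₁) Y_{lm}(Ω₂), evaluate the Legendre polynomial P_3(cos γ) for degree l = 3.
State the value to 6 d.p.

0.292801

Term-by-term m-sum for l=3 (normalisation 4π/7 = 1.795196):
  [-3]  conj(Y_{3,-3})(Ω₁) = 0.10218 - 0.06666j ; Y_{3,-3}(Ω₂) = 0.27109 + 0.31075j ; Δ = 0.04841 + 0.01368j
  [-2]  conj(Y_{3,-2})(Ω₁) = -0.04640 + 0.33355j ; Y_{3,-2}(Ω₂) = 0.07525 + 0.04812j ; Δ = -0.01954 + 0.02287j
  [-1]  conj(Y_{3,-1})(Ω₁) = -0.25313 - 0.29078j ; Y_{3,-1}(Ω₂) = -0.29700 - 0.08685j ; Δ = 0.04993 + 0.10835j
  [+0]  conj(Y_{3,0})(Ω₁) = -0.05658 + 0.00000j ; Y_{3,0}(Ω₂) = -0.09734 + 0.00000j ; Δ = 0.00551 + 0.00000j
  [+1]  conj(Y_{3,1})(Ω₁) = 0.25313 - 0.29078j ; Y_{3,1}(Ω₂) = 0.29700 - 0.08685j ; Δ = 0.04993 - 0.10835j
  [+2]  conj(Y_{3,2})(Ω₁) = -0.04640 - 0.33355j ; Y_{3,2}(Ω₂) = 0.07525 - 0.04812j ; Δ = -0.01954 - 0.02287j
  [+3]  conj(Y_{3,3})(Ω₁) = -0.10218 - 0.06666j ; Y_{3,3}(Ω₂) = -0.27109 + 0.31075j ; Δ = 0.04841 - 0.01368j
Σ over m = 0.16310 + 0.00000j; ×(4π/7) → 0.29280 + 0.00000j. Real part: 0.292801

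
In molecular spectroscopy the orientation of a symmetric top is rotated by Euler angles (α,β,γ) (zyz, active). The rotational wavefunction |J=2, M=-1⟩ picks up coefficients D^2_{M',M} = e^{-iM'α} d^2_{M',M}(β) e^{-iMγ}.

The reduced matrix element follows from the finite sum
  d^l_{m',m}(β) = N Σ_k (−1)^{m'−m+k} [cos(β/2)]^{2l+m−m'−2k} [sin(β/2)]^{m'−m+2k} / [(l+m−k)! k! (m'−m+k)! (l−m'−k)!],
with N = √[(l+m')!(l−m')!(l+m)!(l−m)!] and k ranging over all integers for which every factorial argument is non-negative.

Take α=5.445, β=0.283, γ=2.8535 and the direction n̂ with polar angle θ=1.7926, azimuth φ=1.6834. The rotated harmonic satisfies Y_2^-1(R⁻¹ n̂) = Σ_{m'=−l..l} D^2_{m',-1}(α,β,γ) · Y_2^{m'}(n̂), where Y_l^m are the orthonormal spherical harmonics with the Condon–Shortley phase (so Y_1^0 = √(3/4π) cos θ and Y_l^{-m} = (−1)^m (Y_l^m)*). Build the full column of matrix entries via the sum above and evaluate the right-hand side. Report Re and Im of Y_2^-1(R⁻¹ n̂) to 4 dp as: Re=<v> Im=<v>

Need the full column D^2_{m',-1} for m'=−2..2 at α=5.4450, β=0.2830, γ=2.8535.
cos(β/2)=0.990006, sin(β/2)=0.141028
d^2_{-2,-1}: single k=1 term ⇒ +0.273684;  D = +0.104979+0.252749i
d^2_{-1,-1}: k∈[0..1] ⇒ +0.960618 -0.058480 = +0.902137;  D = -0.387940+0.814466i
d^2_{0,-1}: k∈[0..1] ⇒ -0.335193 +0.006802 = -0.328391;  D = +0.314857-0.093304i
d^2_{1,-1}: k∈[0..1] ⇒ +0.058480 -0.000396 = +0.058085;  D = -0.049516-0.030365i
d^2_{2,-1}: single k=0 term ⇒ -0.005554;  D = +0.001008+0.005461i
Y_2^{m'}(θ=1.7926,φ=1.6834) and Σ D·Y over m':
  (+0.1050+0.2527i)·(-0.3583+0.0821i)  (-0.3879+0.8145i)·(+0.0186+0.1647i)  (+0.3149-0.0933i)·(-0.2696+0.0000i)  (-0.0495-0.0304i)·(-0.0186+0.1647i)  (+0.0010+0.0055i)·(-0.3583-0.0821i)
Y_2^-1(R⁻¹ n̂) = -0.278636-0.115155i

Re=-0.2786 Im=-0.1152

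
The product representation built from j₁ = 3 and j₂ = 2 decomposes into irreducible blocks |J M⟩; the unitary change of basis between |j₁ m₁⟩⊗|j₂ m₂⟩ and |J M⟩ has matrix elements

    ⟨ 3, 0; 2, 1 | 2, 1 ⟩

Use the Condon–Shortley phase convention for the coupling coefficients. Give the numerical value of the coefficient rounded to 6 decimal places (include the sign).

+0.534522  (= +√(2/7))

√[5·3!3!1!/8! · 3!3!3!1!3!1!] = √(81/14)
  +(−1)^2/∏(2,1,1,1,2,0)! = 1/4  (running 1/4)
  +(−1)^3/∏(3,0,0,0,3,1)! = -1/36  (running 2/9)
⟨..|..⟩ = √(81/14)·(2/9) = +0.534522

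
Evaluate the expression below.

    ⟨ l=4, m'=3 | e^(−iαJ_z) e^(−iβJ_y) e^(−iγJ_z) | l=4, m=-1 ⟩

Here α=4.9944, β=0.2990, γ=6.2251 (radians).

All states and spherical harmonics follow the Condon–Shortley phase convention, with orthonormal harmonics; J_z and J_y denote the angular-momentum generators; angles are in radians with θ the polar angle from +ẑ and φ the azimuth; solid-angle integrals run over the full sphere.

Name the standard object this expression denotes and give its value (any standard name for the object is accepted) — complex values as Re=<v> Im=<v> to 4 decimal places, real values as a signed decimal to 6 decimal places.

This is a Wigner D-matrix element — the rotation-matrix element ⟨l m'| R(α,β,γ) |l m⟩ in the angular-momentum basis.
First d^4_{3,-1}(β=0.2990), then the phase factors e^{-i(3)α} and e^{-i(-1)γ}:
Half-angle: c=0.988846, s=0.148944. N=√(5040·1·6·120)=1904.940944
Admissible k: 0..1 (factorial args all ≥0)
  k=0: (−1)^4·1904.9409/(144)·0.9888^4·0.1489^4 = +0.006225
  k=1: (−1)^5·1904.9409/(240)·0.9888^2·0.1489^6 = -0.000085
d^4_{3,-1}(0.2990) = +0.006225 -0.000085 = +0.006140
Attach z-rotation phases: D = e^{-i(3)(4.9944)}·(+0.006140)·e^{-i(-1)(6.2251)} = -0.004825-0.003797i

Wigner D-matrix element, Re=-0.0048 Im=-0.0038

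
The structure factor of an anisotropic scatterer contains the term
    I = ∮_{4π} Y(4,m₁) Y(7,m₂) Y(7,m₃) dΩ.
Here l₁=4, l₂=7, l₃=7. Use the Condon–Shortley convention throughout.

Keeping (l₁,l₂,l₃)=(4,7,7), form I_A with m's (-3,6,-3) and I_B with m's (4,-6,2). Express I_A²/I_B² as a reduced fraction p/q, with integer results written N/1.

Same 4,7,7: normalisation and zero-m 3j drop out of the ratio.
A: Δ: 4! 4! 10! / 19! → 1/58198140; sum: t=3:−1/522547200 t=4:+1/52254720 = 1/58060800; 3j²(4 7 7; -3 6 -3) = Δ·Π!·Σ² = 9/646  (sign +1)
B: Δ: 4! 4! 10! / 19! → 1/58198140; sum: t=0:+1/209018880 = 1/209018880; 3j²(4 7 7; 4 -6 2) = Δ·Π!·Σ² = 25/5814  (sign -1)
I_A²/I_B² = (9/646)/(25/5814) = 81/25

81/25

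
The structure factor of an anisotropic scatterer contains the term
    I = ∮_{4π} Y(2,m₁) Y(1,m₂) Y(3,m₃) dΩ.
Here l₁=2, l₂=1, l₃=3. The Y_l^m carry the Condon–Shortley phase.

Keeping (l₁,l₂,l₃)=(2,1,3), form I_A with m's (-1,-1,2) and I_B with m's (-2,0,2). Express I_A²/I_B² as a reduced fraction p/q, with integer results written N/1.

2/1

Shared (l₁,l₂,l₃)=(2,1,3): N and (l;000)² cancel in I_A²/I_B².
A: Δ = 0!·4!·2!/7! = 1/105; Racah Σ t=0..0: t=0:+1/12 = 1/12; ⇒ 3j(2 1 3; -1 -1 2)² = 2/21, sgn -1
B: Δ = 0!·4!·2!/7! = 1/105; Racah Σ t=0..0: t=0:+1/24 = 1/24; ⇒ 3j(2 1 3; -2 0 2)² = 1/21, sgn -1
I_A²/I_B² = (2/21)/(1/21) = 2/1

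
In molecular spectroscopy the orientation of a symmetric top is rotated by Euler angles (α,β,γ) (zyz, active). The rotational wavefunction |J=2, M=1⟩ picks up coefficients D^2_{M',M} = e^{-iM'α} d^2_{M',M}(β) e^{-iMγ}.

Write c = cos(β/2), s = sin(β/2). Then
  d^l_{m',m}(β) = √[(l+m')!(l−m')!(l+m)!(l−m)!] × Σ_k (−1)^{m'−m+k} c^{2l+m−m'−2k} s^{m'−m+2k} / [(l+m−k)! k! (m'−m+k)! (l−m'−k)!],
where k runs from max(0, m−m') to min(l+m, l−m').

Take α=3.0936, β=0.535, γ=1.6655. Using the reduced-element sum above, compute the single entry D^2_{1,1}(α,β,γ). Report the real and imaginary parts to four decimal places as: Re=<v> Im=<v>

First d^2_{1,1}(β=0.5350), then the phase factors e^{-i(1)α} and e^{-i(1)γ}:
Half-angle: c=0.964435, s=0.264321. N=√(6·1·6·1)=6.000000
The bounds max(0,m−m')=0 and min(l+m,l−m')=1 give 2 terms
  k=0: (−1)^0·6.0000/(6)·0.9644^4·0.2643^0 = +0.865150
  k=1: (−1)^1·6.0000/(2)·0.9644^2·0.2643^2 = -0.194953
d^2_{1,1}(0.5350) = +0.865150 -0.194953 = +0.670196
Attach z-rotation phases: D = e^{-i(1)(3.0936)}·(+0.670196)·e^{-i(1)(1.6655)} = +0.031294+0.669465i

Re=0.0313 Im=0.6695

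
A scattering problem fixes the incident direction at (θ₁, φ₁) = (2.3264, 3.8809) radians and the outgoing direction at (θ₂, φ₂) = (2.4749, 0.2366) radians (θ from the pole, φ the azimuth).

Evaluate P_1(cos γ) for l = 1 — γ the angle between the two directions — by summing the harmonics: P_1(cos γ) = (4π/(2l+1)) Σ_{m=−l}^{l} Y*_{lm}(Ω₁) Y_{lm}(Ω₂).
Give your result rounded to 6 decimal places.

Expand P_1 via completeness: Σ_{m} conj(Y_{1,m}) at Ω₁ times Y_{1,m} at Ω₂ —
  term(m=-1) = (-0.047080, -0.025886)   from Y*(Ω₁)=(-0.185821, -0.169435), Y(Ω₂)=(0.207698, -0.050079)
  term(m=+0) = (0.128651, 0.000000)   from Y*(Ω₁)=(-0.335049, -0.000000), Y(Ω₂)=(-0.383979, 0.000000)
  term(m=+1) = (-0.047080, 0.025886)   from Y*(Ω₁)=(0.185821, -0.169435), Y(Ω₂)=(-0.207698, -0.050079)
Σ over m = (0.034492, 0.000000); ×(4π/3) → (0.144480, 0.000000). Real part: 0.144480

0.144480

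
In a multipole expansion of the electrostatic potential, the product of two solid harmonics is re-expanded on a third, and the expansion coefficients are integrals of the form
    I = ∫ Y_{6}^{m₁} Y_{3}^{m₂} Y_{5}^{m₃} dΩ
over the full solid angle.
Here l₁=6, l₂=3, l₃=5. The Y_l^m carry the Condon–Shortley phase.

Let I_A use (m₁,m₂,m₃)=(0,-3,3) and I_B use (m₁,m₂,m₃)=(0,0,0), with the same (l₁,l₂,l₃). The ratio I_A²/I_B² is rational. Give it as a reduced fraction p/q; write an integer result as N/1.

Shared (l₁,l₂,l₃)=(6,3,5): N and (l;000)² cancel in I_A²/I_B².
A: Δ = 4!·8!·2!/15! = 1/675675; Racah Σ t=0..0: t=0:+1/69120 = 1/69120; ⇒ 3j(6 3 5; 0 -3 3)² = 4/429, sgn +1
B: Δ = 4!·8!·2!/15! = 1/675675; Racah Σ t=1..3: t=1:−1/8640 t=2:+1/2304 t=3:−1/8640 = 7/34560; ⇒ 3j(6 3 5; 0 0 0)² = 7/429, sgn -1
I_A²/I_B² = (4/429)/(7/429) = 4/7

4/7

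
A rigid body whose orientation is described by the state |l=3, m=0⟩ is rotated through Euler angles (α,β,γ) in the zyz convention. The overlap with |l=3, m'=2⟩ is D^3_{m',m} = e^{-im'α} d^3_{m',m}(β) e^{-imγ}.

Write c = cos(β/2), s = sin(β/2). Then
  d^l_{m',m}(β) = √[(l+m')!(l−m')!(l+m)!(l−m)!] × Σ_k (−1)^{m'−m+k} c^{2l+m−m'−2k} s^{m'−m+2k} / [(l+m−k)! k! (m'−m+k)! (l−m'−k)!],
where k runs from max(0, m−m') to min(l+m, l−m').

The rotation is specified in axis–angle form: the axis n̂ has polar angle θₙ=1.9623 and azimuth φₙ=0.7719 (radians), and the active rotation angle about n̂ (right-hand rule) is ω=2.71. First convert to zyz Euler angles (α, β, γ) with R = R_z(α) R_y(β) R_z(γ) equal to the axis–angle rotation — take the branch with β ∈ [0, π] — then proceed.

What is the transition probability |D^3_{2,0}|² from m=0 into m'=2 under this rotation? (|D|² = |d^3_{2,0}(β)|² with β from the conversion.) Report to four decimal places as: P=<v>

P=0.2706

Axis–angle → zyz. n̂ = (sinθₙcosφₙ, sinθₙsinφₙ, cosθₙ) = (+0.662367, +0.644723, -0.381579), ω = 2.7100.
R = I cosω + sinω [n̂]ₓ + (1−cosω) n̂n̂ᵀ gives
  R = [-0.071071, +0.974548, -0.212615; +0.655306, -0.115082, -0.746546; -0.752013, -0.192386, -0.630448]
β = atan2(√(R₁₃²+R₂₃²), R₃₃) = 2.252926; α = atan2(R₂₃, R₁₃) mod 2π = 4.434937; γ = atan2(R₃₂, −R₃₁) mod 2π = 6.032729
First d^3_{2,0}(β=2.2529), then the phase factors e^{-i(2)α} and e^{-i(0)γ}:
Half-angle: c=0.429856, s=0.902897. N=√(120·1·6·6)=65.726707
k∈{0,1} keeps every argument non-negative
  k=0: (−1)^2·65.7267/(12)·0.4299^4·0.9029^2 = +0.152451
  k=1: (−1)^3·65.7267/(12)·0.4299^2·0.9029^4 = -0.672605
d^3_{2,0}(2.2529) = +0.152451 -0.672605 = -0.520155
|D^3_{2,0}|² = |d^3_{2,0}(β)|² = (-0.520155)² = 0.270561 (the z-rotation phases have unit modulus)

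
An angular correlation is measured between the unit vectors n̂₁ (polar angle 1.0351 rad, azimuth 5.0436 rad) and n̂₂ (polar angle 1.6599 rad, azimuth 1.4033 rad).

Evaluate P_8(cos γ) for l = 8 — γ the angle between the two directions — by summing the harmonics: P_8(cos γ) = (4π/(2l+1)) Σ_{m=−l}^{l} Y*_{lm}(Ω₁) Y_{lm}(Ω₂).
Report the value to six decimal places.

Term-by-term m-sum for l=8 (normalisation 4π/17 = 0.739198):
  m=-8: Y*=-0.13583 + 0.07278j  Y=0.11423 + 0.48605j  product -0.05089 - 0.05771j
  m=-7: Y*=-0.26830 - 0.24879j  Y=0.16446 - 0.06921j  product -0.06134 - 0.02235j
  m=-6: Y*=0.17905 - 0.40478j  Y=0.17364 + 0.27341j  product 0.14176 - 0.02133j
  m=-5: Y*=0.17661 + 0.01509j  Y=0.15185 - 0.13680j  product 0.02888 - 0.02187j
  m=-4: Y*=-0.06133 - 0.24430j  Y=0.20831 + 0.16503j  product 0.02754 - 0.06101j
  m=-3: Y*=0.26769 - 0.17430j  Y=0.10344 - 0.18824j  product -0.00512 - 0.06842j
  m=-2: Y*=-0.07894 - 0.06158j  Y=0.22593 + 0.07865j  product -0.01299 - 0.02012j
  m=-1: Y*=0.11010 - 0.32018j  Y=0.03647 - 0.21572j  product -0.06505 - 0.03543j
  m=+0: Y*=-0.05135 + 0.00000j  Y=0.23127 + 0.00000j  product -0.01188 + 0.00000j
  m=+1: Y*=-0.11010 - 0.32018j  Y=-0.03647 - 0.21572j  product -0.06505 + 0.03543j
  m=+2: Y*=-0.07894 + 0.06158j  Y=0.22593 - 0.07865j  product -0.01299 + 0.02012j
  m=+3: Y*=-0.26769 - 0.17430j  Y=-0.10344 - 0.18824j  product -0.00512 + 0.06842j
  m=+4: Y*=-0.06133 + 0.24430j  Y=0.20831 - 0.16503j  product 0.02754 + 0.06101j
  m=+5: Y*=-0.17661 + 0.01509j  Y=-0.15185 - 0.13680j  product 0.02888 + 0.02187j
  m=+6: Y*=0.17905 + 0.40478j  Y=0.17364 - 0.27341j  product 0.14176 + 0.02133j
  m=+7: Y*=0.26830 - 0.24879j  Y=-0.16446 - 0.06921j  product -0.06134 + 0.02235j
  m=+8: Y*=-0.13583 - 0.07278j  Y=0.11423 - 0.48605j  product -0.05089 + 0.05771j
Accumulated sum -0.00630 - 0.00000j; after 4π/(2l+1) scaling, -0.00466 - 0.00000j ⇒ P_8 = -0.004658

-0.004658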